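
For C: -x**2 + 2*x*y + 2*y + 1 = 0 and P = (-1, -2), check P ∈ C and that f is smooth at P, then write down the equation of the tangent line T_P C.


Tangent line at P: -2*x - 2 = 0.

Step 1: f(-1, -2) = 0, so P lies on C.
Step 2: partial derivatives
  f_x(x, y) = -2*x + 2*y, f_y(x, y) = 2*x + 2.
  f_x(P) = -2, f_y(P) = 0 (gradient nonzero, so P is smooth).
Step 3: tangent line at P: -2·(x − -1) + 0·(y − -2) = 0.
Expanding: -2*x - 2 = 0.


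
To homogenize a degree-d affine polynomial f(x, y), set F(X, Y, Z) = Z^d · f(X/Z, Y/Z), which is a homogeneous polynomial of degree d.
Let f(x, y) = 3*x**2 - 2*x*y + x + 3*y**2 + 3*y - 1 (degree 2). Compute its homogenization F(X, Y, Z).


F(X, Y, Z) = 3*X**2 - 2*X*Y + X*Z + 3*Y**2 + 3*Y*Z - Z**2

deg(f) = 2.
Substitute x = X/Z, y = Y/Z into f, then multiply by Z^2.
  monomial 3·x^2·y^0 ↦ 3·X^2·Y^0·Z^0.
  monomial -2·x^1·y^1 ↦ -2·X^1·Y^1·Z^0.
  monomial 1·x^1·y^0 ↦ 1·X^1·Y^0·Z^1.
  monomial 3·x^0·y^2 ↦ 3·X^0·Y^2·Z^0.
  monomial 3·x^0·y^1 ↦ 3·X^0·Y^1·Z^1.
  monomial -1·x^0·y^0 ↦ -1·X^0·Y^0·Z^2.
Collecting: F(X, Y, Z) = 3*X**2 - 2*X*Y + X*Z + 3*Y**2 + 3*Y*Z - Z**2.


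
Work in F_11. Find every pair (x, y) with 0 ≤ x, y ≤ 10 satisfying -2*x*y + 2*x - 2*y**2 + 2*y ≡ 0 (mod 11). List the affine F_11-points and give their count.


Affine F_11-points: {(0, 0), (0, 1), (1, 1), (1, 10), (2, 1), (2, 9), (3, 1), (3, 8), (4, 1), (4, 7), (5, 1), (5, 6), (6, 1), (6, 5), (7, 1), (7, 4), (8, 1), (8, 3), (9, 1), (9, 2), (10, 1)}; count = 21.

For each of the 121 pairs (x, y) ∈ F_11², evaluate f(x, y) mod 11. Record the zeros.
  x = 0: [0↦0, 1↦0, 2↦7, 3↦10, 4↦9, 5↦4, 6↦6, 7↦4, 8↦9, 9↦10, 10↦7]  zeros at y ∈ {0, 1}
  x = 1: [0↦2, 1↦0, 2↦5, 3↦6, 4↦3, 5↦7, 6↦7, 7↦3, 8↦6, 9↦5, 10↦0]  zeros at y ∈ {1, 10}
  x = 2: [0↦4, 1↦0, 2↦3, 3↦2, 4↦8, 5↦10, 6↦8, 7↦2, 8↦3, 9↦0, 10↦4]  zeros at y ∈ {1, 9}
  x = 3: [0↦6, 1↦0, 2↦1, 3↦9, 4↦2, 5↦2, 6↦9, 7↦1, 8↦0, 9↦6, 10↦8]  zeros at y ∈ {1, 8}
  x = 4: [0↦8, 1↦0, 2↦10, 3↦5, 4↦7, 5↦5, 6↦10, 7↦0, 8↦8, 9↦1, 10↦1]  zeros at y ∈ {1, 7}
  x = 5: [0↦10, 1↦0, 2↦8, 3↦1, 4↦1, 5↦8, 6↦0, 7↦10, 8↦5, 9↦7, 10↦5]  zeros at y ∈ {1, 6}
  x = 6: [0↦1, 1↦0, 2↦6, 3↦8, 4↦6, 5↦0, 6↦1, 7↦9, 8↦2, 9↦2, 10↦9]  zeros at y ∈ {1, 5}
  x = 7: [0↦3, 1↦0, 2↦4, 3↦4, 4↦0, 5↦3, 6↦2, 7↦8, 8↦10, 9↦8, 10↦2]  zeros at y ∈ {1, 4}
  x = 8: [0↦5, 1↦0, 2↦2, 3↦0, 4↦5, 5↦6, 6↦3, 7↦7, 8↦7, 9↦3, 10↦6]  zeros at y ∈ {1, 3}
  x = 9: [0↦7, 1↦0, 2↦0, 3↦7, 4↦10, 5↦9, 6↦4, 7↦6, 8↦4, 9↦9, 10↦10]  zeros at y ∈ {1, 2}
  x = 10: [0↦9, 1↦0, 2↦9, 3↦3, 4↦4, 5↦1, 6↦5, 7↦5, 8↦1, 9↦4, 10↦3]  zeros at y ∈ {1}
Collecting zeros: affine points = {(0, 0), (0, 1), (1, 1), (1, 10), (2, 1), (2, 9), (3, 1), (3, 8), (4, 1), (4, 7), (5, 1), (5, 6), (6, 1), (6, 5), (7, 1), (7, 4), (8, 1), (8, 3), (9, 1), (9, 2), (10, 1)}.
Total count |C(F_11)_aff| = 21.


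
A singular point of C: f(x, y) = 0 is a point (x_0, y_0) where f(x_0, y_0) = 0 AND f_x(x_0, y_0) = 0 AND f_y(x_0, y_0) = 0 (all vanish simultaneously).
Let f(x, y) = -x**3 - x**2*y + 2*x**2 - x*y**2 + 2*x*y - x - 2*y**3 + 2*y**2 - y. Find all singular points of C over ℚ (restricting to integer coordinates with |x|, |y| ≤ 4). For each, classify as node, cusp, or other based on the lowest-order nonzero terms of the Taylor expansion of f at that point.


Singular points: {(1, 0)}; classification: node.

Compute partial derivatives:
  f_x = -3*x**2 - 2*x*y + 4*x - y**2 + 2*y - 1.
  f_y = -x**2 - 2*x*y + 2*x - 6*y**2 + 4*y - 1.
Scan x_0 ∈ {−4, ..., 4}. For each x_0, f_y(x_0, y) is a polynomial in y; find its integer roots y ∈ {−4, ..., 4}, then test f_x and f at those candidates.
  x = -4: f_y(-4, y) = -6*y**2 + 12*y - 25; no integer root y with |y| ≤ 4.
  x = -3: f_y(-3, y) = -6*y**2 + 10*y - 16; no integer root y with |y| ≤ 4.
  x = -2: f_y(-2, y) = -6*y**2 + 8*y - 9; no integer root y with |y| ≤ 4.
  x = -1: f_y(-1, y) = -6*y**2 + 6*y - 4; no integer root y with |y| ≤ 4.
  x = 0: f_y(0, y) = -6*y**2 + 4*y - 1; no integer root y with |y| ≤ 4.
  x = 1: f_y(1, y) = -6*y**2 + 2*y; vanishes at y ∈ {0}. (1, 0): f_x = 0, f = 0 — SINGULAR.
  x = 2: f_y(2, y) = -6*y**2 - 1; no integer root y with |y| ≤ 4.
  x = 3: f_y(3, y) = -6*y**2 - 2*y - 4; no integer root y with |y| ≤ 4.
  x = 4: f_y(4, y) = -6*y**2 - 4*y - 9; no integer root y with |y| ≤ 4.
Only singular point on the grid: (1, 0).
Classify: substitute x = 1 + u, y = 0 + v and expand: f = -u**3 - u**2*v - u**2 - u*v**2 - 2*v**3 + v**2.
No constant or linear terms (consistent with a singular point). Quadratic part: -u**2 + v**2. Cubic part: -u**3 - u**2*v - u*v**2 - 2*v**3.
The quadratic part v**2 - u**2 = (v − u)(v + u) splits into two distinct linear factors, so there are two distinct tangent lines y − 0 = ±(x − 1) — this is a node (ordinary double point).
Classification: node.


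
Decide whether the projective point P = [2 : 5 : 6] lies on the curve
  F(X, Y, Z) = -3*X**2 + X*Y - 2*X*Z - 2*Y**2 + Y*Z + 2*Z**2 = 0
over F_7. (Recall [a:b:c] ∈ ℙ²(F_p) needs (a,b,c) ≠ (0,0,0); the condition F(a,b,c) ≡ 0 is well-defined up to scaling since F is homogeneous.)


F(2,5,6) ≡ 5 (mod 7); P is NOT on the curve.

Evaluate F(2, 5, 6) term-by-term (mod 7).
  -3*X**2 ↦ -3·4·1·1 = -12
  X*Y ↦ 1·2·5·1 = 10
  -2*X*Z ↦ -2·2·1·6 = -24
  -2*Y**2 ↦ -2·1·25·1 = -50
  Y*Z ↦ 1·1·5·6 = 30
  2*Z**2 ↦ 2·1·1·36 = 72
Sum: F(2, 5, 6) = (-12) + (10) + (-24) + (-50) + (30) + (72) = 26.
Reducing mod 7: 26 ≡ 5 (mod 7).
Since F(a, b, c) ≡ 5 ≠ 0 (mod 7), P does NOT lie on the curve.


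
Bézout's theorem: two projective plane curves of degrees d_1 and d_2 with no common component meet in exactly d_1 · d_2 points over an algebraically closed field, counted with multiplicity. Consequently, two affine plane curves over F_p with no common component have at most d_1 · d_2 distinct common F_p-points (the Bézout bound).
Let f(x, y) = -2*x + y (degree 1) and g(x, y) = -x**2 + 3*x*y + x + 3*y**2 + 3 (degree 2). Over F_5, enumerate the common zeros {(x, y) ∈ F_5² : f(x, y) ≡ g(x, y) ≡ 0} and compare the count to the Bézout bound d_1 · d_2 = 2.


Common zeros: ∅; count = 0; Bézout bound = 2.

deg(f) = 1, deg(g) = 2, so Bézout bound = 2.
Scan x ∈ F_5. For each x, list the y ∈ F_5 with f(x, y) ≡ 0 and those with g(x, y) ≡ 0 (mod 5); the common zeros in that column are the intersection.
  x = 0: f ≡ 0 at y ∈ {0}; g ≡ 0 at y ∈ {2, 3}; common: ∅.
  x = 1: f ≡ 0 at y ∈ {2}; g ≡ 0 at y ∈ ∅; common: ∅.
  x = 2: f ≡ 0 at y ∈ {4}; g ≡ 0 at y ∈ {1, 2}; common: ∅.
  x = 3: f ≡ 0 at y ∈ {1}; g ≡ 0 at y ∈ ∅; common: ∅.
  x = 4: f ≡ 0 at y ∈ {3}; g ≡ 0 at y ∈ ∅; common: ∅.
Collecting: common zeros = ∅, so the count is 0.
Comparison with the Bézout bound: 0 ≤ 2 = deg(f)·deg(g), as expected for curves with no common component (the affine F_5-count falls short of the bound because intersections may lie at infinity, over extension fields, or carry multiplicity).


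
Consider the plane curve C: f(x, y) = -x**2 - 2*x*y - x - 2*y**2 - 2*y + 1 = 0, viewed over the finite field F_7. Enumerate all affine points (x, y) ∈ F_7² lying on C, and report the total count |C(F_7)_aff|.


Affine F_7-points: {(1, 1), (1, 4), (3, 1), (3, 2), (4, 4), (4, 5), (6, 2), (6, 5)}; count = 8.

For each of the 49 pairs (x, y) ∈ F_7², evaluate f(x, y) mod 7. Record the zeros.
  x = 0: [0↦1, 1↦4, 2↦3, 3↦5, 4↦3, 5↦4, 6↦1]  zeros at y ∈ ∅
  x = 1: [0↦6, 1↦0, 2↦4, 3↦4, 4↦0, 5↦6, 6↦1]  zeros at y ∈ {1, 4}
  x = 2: [0↦2, 1↦1, 2↦3, 3↦1, 4↦2, 5↦6, 6↦6]  zeros at y ∈ ∅
  x = 3: [0↦3, 1↦0, 2↦0, 3↦3, 4↦2, 5↦4, 6↦2]  zeros at y ∈ {1, 2}
  x = 4: [0↦2, 1↦4, 2↦2, 3↦3, 4↦0, 5↦0, 6↦3]  zeros at y ∈ {4, 5}
  x = 5: [0↦6, 1↦6, 2↦2, 3↦1, 4↦3, 5↦1, 6↦2]  zeros at y ∈ ∅
  x = 6: [0↦1, 1↦6, 2↦0, 3↦4, 4↦4, 5↦0, 6↦6]  zeros at y ∈ {2, 5}
Collecting zeros: affine points = {(1, 1), (1, 4), (3, 1), (3, 2), (4, 4), (4, 5), (6, 2), (6, 5)}.
Total count |C(F_7)_aff| = 8.


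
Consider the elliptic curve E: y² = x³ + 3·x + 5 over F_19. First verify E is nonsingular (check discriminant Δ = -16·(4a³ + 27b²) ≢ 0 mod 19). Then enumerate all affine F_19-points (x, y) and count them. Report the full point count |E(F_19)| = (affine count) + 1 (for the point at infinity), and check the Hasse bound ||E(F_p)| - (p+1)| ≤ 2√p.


Affine points = {(0, 9), (0, 10), (1, 3), (1, 16), (2, 0), (4, 9), (4, 10), (6, 7), (6, 12), (8, 3), (8, 16), (9, 1), (9, 18), (10, 3), (10, 16), (11, 1), (11, 18), (14, 6), (14, 13), (15, 9), (15, 10), (16, 8), (16, 11), (18, 1), (18, 18)}; affine count = 25; |E(F_19)| = 26.

Discriminant check: Δ ∝ 4a³ + 27b² = 4·3³ + 27·5² = 4·27 + 27·25 ≡ 4 (mod 19). Nonzero ⇒ E is nonsingular.
For each x ∈ F_19, compute rhs = x³ + 3·x + 5 mod 19, then count y ∈ F_19 with y² ≡ rhs.
  x = 0: rhs = 5, matching y values: 9, 10 (2 points).
  x = 1: rhs = 9, matching y values: 3, 16 (2 points).
  x = 2: rhs = 0, matching y values: 0 (1 points).
  x = 3: rhs = 3, matching y values: none (0 points).
  x = 4: rhs = 5, matching y values: 9, 10 (2 points).
  x = 5: rhs = 12, matching y values: none (0 points).
  x = 6: rhs = 11, matching y values: 7, 12 (2 points).
  x = 7: rhs = 8, matching y values: none (0 points).
  x = 8: rhs = 9, matching y values: 3, 16 (2 points).
  x = 9: rhs = 1, matching y values: 1, 18 (2 points).
  x = 10: rhs = 9, matching y values: 3, 16 (2 points).
  x = 11: rhs = 1, matching y values: 1, 18 (2 points).
  x = 12: rhs = 2, matching y values: none (0 points).
  x = 13: rhs = 18, matching y values: none (0 points).
  x = 14: rhs = 17, matching y values: 6, 13 (2 points).
  x = 15: rhs = 5, matching y values: 9, 10 (2 points).
  x = 16: rhs = 7, matching y values: 8, 11 (2 points).
  x = 17: rhs = 10, matching y values: none (0 points).
  x = 18: rhs = 1, matching y values: 1, 18 (2 points).
Total affine count: 25.
Full point count |E(F_19)| = 25 + 1 = 26.
Hasse bound: |26 − (19+1)| = |6| = 6 ≤ 2√19 ≈ 8.7178 ✓.


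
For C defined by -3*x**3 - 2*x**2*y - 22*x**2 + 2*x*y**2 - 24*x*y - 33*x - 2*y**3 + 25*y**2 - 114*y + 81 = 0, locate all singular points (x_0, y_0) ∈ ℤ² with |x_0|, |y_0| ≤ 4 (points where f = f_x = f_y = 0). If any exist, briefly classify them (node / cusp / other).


Singular points: {(-3, 3)}; classification: node.

Compute partial derivatives:
  f_x = -9*x**2 - 4*x*y - 44*x + 2*y**2 - 24*y - 33.
  f_y = -2*x**2 + 4*x*y - 24*x - 6*y**2 + 50*y - 114.
Scan x_0 ∈ {−4, ..., 4}. For each x_0, f_y(x_0, y) is a polynomial in y; find its integer roots y ∈ {−4, ..., 4}, then test f_x and f at those candidates.
  x = -4: f_y(-4, y) = -6*y**2 + 34*y - 50; no integer root y with |y| ≤ 4.
  x = -3: f_y(-3, y) = -6*y**2 + 38*y - 60; vanishes at y ∈ {3}. (-3, 3): f_x = 0, f = 0 — SINGULAR.
  x = -2: f_y(-2, y) = -6*y**2 + 42*y - 74; no integer root y with |y| ≤ 4.
  x = -1: f_y(-1, y) = -6*y**2 + 46*y - 92; no integer root y with |y| ≤ 4.
  x = 0: f_y(0, y) = -6*y**2 + 50*y - 114; no integer root y with |y| ≤ 4.
  x = 1: f_y(1, y) = -6*y**2 + 54*y - 140; no integer root y with |y| ≤ 4.
  x = 2: f_y(2, y) = -6*y**2 + 58*y - 170; no integer root y with |y| ≤ 4.
  x = 3: f_y(3, y) = -6*y**2 + 62*y - 204; no integer root y with |y| ≤ 4.
  x = 4: f_y(4, y) = -6*y**2 + 66*y - 242; no integer root y with |y| ≤ 4.
Only singular point on the grid: (-3, 3).
Classify: substitute x = -3 + u, y = 3 + v and expand: f = -3*u**3 - 2*u**2*v - u**2 + 2*u*v**2 - 2*v**3 + v**2.
No constant or linear terms (consistent with a singular point). Quadratic part: -u**2 + v**2. Cubic part: -3*u**3 - 2*u**2*v + 2*u*v**2 - 2*v**3.
The quadratic part v**2 - u**2 = (v − u)(v + u) splits into two distinct linear factors, so there are two distinct tangent lines y − 3 = ±(x − -3) — this is a node (ordinary double point).
Classification: node.


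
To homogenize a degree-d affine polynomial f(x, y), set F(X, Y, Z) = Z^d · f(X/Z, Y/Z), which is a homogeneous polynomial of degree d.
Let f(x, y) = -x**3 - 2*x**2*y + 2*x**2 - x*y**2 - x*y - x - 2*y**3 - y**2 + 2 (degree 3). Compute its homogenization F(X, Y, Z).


F(X, Y, Z) = -X**3 - 2*X**2*Y + 2*X**2*Z - X*Y**2 - X*Y*Z - X*Z**2 - 2*Y**3 - Y**2*Z + 2*Z**3

deg(f) = 3.
Substitute x = X/Z, y = Y/Z into f, then multiply by Z^3.
  monomial -1·x^3·y^0 ↦ -1·X^3·Y^0·Z^0.
  monomial -2·x^2·y^1 ↦ -2·X^2·Y^1·Z^0.
  monomial 2·x^2·y^0 ↦ 2·X^2·Y^0·Z^1.
  monomial -1·x^1·y^2 ↦ -1·X^1·Y^2·Z^0.
  monomial -1·x^1·y^1 ↦ -1·X^1·Y^1·Z^1.
  monomial -1·x^1·y^0 ↦ -1·X^1·Y^0·Z^2.
  monomial -2·x^0·y^3 ↦ -2·X^0·Y^3·Z^0.
  monomial -1·x^0·y^2 ↦ -1·X^0·Y^2·Z^1.
  monomial 2·x^0·y^0 ↦ 2·X^0·Y^0·Z^3.
Collecting: F(X, Y, Z) = -X**3 - 2*X**2*Y + 2*X**2*Z - X*Y**2 - X*Y*Z - X*Z**2 - 2*Y**3 - Y**2*Z + 2*Z**3.


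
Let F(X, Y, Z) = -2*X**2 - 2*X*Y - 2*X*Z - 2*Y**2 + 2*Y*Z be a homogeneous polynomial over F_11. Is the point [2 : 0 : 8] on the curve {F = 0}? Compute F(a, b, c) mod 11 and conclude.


F(2,0,8) ≡ 4 (mod 11); P is NOT on the curve.

Evaluate F(2, 0, 8) term-by-term (mod 11).
  -2*X**2 ↦ -2·4·1·1 = -8
  -2*X*Y ↦ -2·2·0·1 = 0
  -2*X*Z ↦ -2·2·1·8 = -32
  -2*Y**2 ↦ -2·1·0·1 = 0
  2*Y*Z ↦ 2·1·0·8 = 0
Sum: F(2, 0, 8) = (-8) + (0) + (-32) + (0) + (0) = -40.
Reducing mod 11: -40 ≡ 4 (mod 11).
Since F(a, b, c) ≡ 4 ≠ 0 (mod 11), P does NOT lie on the curve.


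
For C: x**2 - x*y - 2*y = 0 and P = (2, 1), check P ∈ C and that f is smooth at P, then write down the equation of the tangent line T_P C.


Tangent line at P: 3*x - 4*y - 2 = 0.

Step 1: f(2, 1) = 0, so P lies on C.
Step 2: partial derivatives
  f_x(x, y) = 2*x - y, f_y(x, y) = -x - 2.
  f_x(P) = 3, f_y(P) = -4 (gradient nonzero, so P is smooth).
Step 3: tangent line at P: 3·(x − 2) + -4·(y − 1) = 0.
Expanding: 3*x - 4*y - 2 = 0.


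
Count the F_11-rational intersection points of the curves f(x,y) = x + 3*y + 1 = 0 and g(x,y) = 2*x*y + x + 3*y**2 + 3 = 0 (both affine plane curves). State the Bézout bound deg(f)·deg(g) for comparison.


Common zeros: {(5, 9), (9, 4)}; count = 2; Bézout bound = 2.

deg(f) = 1, deg(g) = 2, so Bézout bound = 2.
Scan x ∈ F_11. For each x, list the y ∈ F_11 with f(x, y) ≡ 0 and those with g(x, y) ≡ 0 (mod 11); the common zeros in that column are the intersection.
  x = 0: f ≡ 0 at y ∈ {7}; g ≡ 0 at y ∈ ∅; common: ∅.
  x = 1: f ≡ 0 at y ∈ {3}; g ≡ 0 at y ∈ {7}; common: ∅.
  x = 2: f ≡ 0 at y ∈ {10}; g ≡ 0 at y ∈ {3}; common: ∅.
  x = 3: f ≡ 0 at y ∈ {6}; g ≡ 0 at y ∈ ∅; common: ∅.
  x = 4: f ≡ 0 at y ∈ {2}; g ≡ 0 at y ∈ ∅; common: ∅.
  x = 5: f ≡ 0 at y ∈ {9}; g ≡ 0 at y ∈ {6, 9}; common: {9}.
  x = 6: f ≡ 0 at y ∈ {5}; g ≡ 0 at y ∈ {8, 10}; common: ∅.
  x = 7: f ≡ 0 at y ∈ {1}; g ≡ 0 at y ∈ ∅; common: ∅.
  x = 8: f ≡ 0 at y ∈ {8}; g ≡ 0 at y ∈ {0, 2}; common: ∅.
  x = 9: f ≡ 0 at y ∈ {4}; g ≡ 0 at y ∈ {1, 4}; common: {4}.
  x = 10: f ≡ 0 at y ∈ {0}; g ≡ 0 at y ∈ ∅; common: ∅.
Collecting: common zeros = {(5, 9), (9, 4)}, so the count is 2.
Comparison with the Bézout bound: 2 ≤ 2 = deg(f)·deg(g), as expected for curves with no common component (the bound is attained).


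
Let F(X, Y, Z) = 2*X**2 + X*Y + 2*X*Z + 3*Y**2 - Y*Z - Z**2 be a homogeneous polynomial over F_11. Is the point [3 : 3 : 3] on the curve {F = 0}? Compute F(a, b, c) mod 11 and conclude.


F(3,3,3) ≡ 10 (mod 11); P is NOT on the curve.

Evaluate F(3, 3, 3) term-by-term (mod 11).
  2*X**2 ↦ 2·9·1·1 = 18
  X*Y ↦ 1·3·3·1 = 9
  2*X*Z ↦ 2·3·1·3 = 18
  3*Y**2 ↦ 3·1·9·1 = 27
  -Y*Z ↦ -1·1·3·3 = -9
  -Z**2 ↦ -1·1·1·9 = -9
Sum: F(3, 3, 3) = (18) + (9) + (18) + (27) + (-9) + (-9) = 54.
Reducing mod 11: 54 ≡ 10 (mod 11).
Since F(a, b, c) ≡ 10 ≠ 0 (mod 11), P does NOT lie on the curve.


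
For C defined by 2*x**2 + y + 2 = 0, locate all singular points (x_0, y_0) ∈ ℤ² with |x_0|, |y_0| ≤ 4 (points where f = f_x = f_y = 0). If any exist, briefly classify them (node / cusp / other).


No singular points in the scanned grid; C is smooth there.

Compute partial derivatives:
  f_x = 4*x.
  f_y = 1.
f_y = 1 is a nonzero constant, so f_y never vanishes: no point (x, y) can satisfy f = f_x = f_y = 0. In particular no (x, y) ∈ {−4, ..., 4}² is singular; the curve is smooth.


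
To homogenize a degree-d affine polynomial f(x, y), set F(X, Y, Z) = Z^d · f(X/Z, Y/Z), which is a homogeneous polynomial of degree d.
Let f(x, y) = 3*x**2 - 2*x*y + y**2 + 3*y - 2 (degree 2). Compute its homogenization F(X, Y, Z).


F(X, Y, Z) = 3*X**2 - 2*X*Y + Y**2 + 3*Y*Z - 2*Z**2

deg(f) = 2.
Substitute x = X/Z, y = Y/Z into f, then multiply by Z^2.
  monomial 3·x^2·y^0 ↦ 3·X^2·Y^0·Z^0.
  monomial -2·x^1·y^1 ↦ -2·X^1·Y^1·Z^0.
  monomial 1·x^0·y^2 ↦ 1·X^0·Y^2·Z^0.
  monomial 3·x^0·y^1 ↦ 3·X^0·Y^1·Z^1.
  monomial -2·x^0·y^0 ↦ -2·X^0·Y^0·Z^2.
Collecting: F(X, Y, Z) = 3*X**2 - 2*X*Y + Y**2 + 3*Y*Z - 2*Z**2.


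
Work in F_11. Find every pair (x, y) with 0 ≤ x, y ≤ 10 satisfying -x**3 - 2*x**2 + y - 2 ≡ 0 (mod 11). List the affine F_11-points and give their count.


Affine F_11-points: {(0, 2), (1, 5), (2, 7), (3, 3), (4, 10), (5, 1), (6, 4), (7, 3), (8, 4), (9, 2), (10, 3)}; count = 11.

For each of the 121 pairs (x, y) ∈ F_11², evaluate f(x, y) mod 11. Record the zeros.
  x = 0: [0↦9, 1↦10, 2↦0, 3↦1, 4↦2, 5↦3, 6↦4, 7↦5, 8↦6, 9↦7, 10↦8]  zeros at y ∈ {2}
  x = 1: [0↦6, 1↦7, 2↦8, 3↦9, 4↦10, 5↦0, 6↦1, 7↦2, 8↦3, 9↦4, 10↦5]  zeros at y ∈ {5}
  x = 2: [0↦4, 1↦5, 2↦6, 3↦7, 4↦8, 5↦9, 6↦10, 7↦0, 8↦1, 9↦2, 10↦3]  zeros at y ∈ {7}
  x = 3: [0↦8, 1↦9, 2↦10, 3↦0, 4↦1, 5↦2, 6↦3, 7↦4, 8↦5, 9↦6, 10↦7]  zeros at y ∈ {3}
  x = 4: [0↦1, 1↦2, 2↦3, 3↦4, 4↦5, 5↦6, 6↦7, 7↦8, 8↦9, 9↦10, 10↦0]  zeros at y ∈ {10}
  x = 5: [0↦10, 1↦0, 2↦1, 3↦2, 4↦3, 5↦4, 6↦5, 7↦6, 8↦7, 9↦8, 10↦9]  zeros at y ∈ {1}
  x = 6: [0↦7, 1↦8, 2↦9, 3↦10, 4↦0, 5↦1, 6↦2, 7↦3, 8↦4, 9↦5, 10↦6]  zeros at y ∈ {4}
  x = 7: [0↦8, 1↦9, 2↦10, 3↦0, 4↦1, 5↦2, 6↦3, 7↦4, 8↦5, 9↦6, 10↦7]  zeros at y ∈ {3}
  x = 8: [0↦7, 1↦8, 2↦9, 3↦10, 4↦0, 5↦1, 6↦2, 7↦3, 8↦4, 9↦5, 10↦6]  zeros at y ∈ {4}
  x = 9: [0↦9, 1↦10, 2↦0, 3↦1, 4↦2, 5↦3, 6↦4, 7↦5, 8↦6, 9↦7, 10↦8]  zeros at y ∈ {2}
  x = 10: [0↦8, 1↦9, 2↦10, 3↦0, 4↦1, 5↦2, 6↦3, 7↦4, 8↦5, 9↦6, 10↦7]  zeros at y ∈ {3}
Collecting zeros: affine points = {(0, 2), (1, 5), (2, 7), (3, 3), (4, 10), (5, 1), (6, 4), (7, 3), (8, 4), (9, 2), (10, 3)}.
Total count |C(F_11)_aff| = 11.


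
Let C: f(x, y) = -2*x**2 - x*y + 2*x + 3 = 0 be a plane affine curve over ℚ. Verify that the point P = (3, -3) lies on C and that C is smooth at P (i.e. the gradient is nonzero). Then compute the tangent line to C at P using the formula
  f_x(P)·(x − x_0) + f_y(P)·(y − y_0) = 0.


Tangent line at P: -7*x - 3*y + 12 = 0.

Step 1: f(3, -3) = 0, so P lies on C.
Step 2: partial derivatives
  f_x(x, y) = -4*x - y + 2, f_y(x, y) = -x.
  f_x(P) = -7, f_y(P) = -3 (gradient nonzero, so P is smooth).
Step 3: tangent line at P: -7·(x − 3) + -3·(y − -3) = 0.
Expanding: -7*x - 3*y + 12 = 0.


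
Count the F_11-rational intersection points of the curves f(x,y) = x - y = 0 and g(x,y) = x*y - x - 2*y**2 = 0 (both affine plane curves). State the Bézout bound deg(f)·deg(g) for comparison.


Common zeros: {(0, 0), (10, 10)}; count = 2; Bézout bound = 2.

deg(f) = 1, deg(g) = 2, so Bézout bound = 2.
Scan x ∈ F_11. For each x, list the y ∈ F_11 with f(x, y) ≡ 0 and those with g(x, y) ≡ 0 (mod 11); the common zeros in that column are the intersection.
  x = 0: f ≡ 0 at y ∈ {0}; g ≡ 0 at y ∈ {0}; common: {0}.
  x = 1: f ≡ 0 at y ∈ {1}; g ≡ 0 at y ∈ {8, 9}; common: ∅.
  x = 2: f ≡ 0 at y ∈ {2}; g ≡ 0 at y ∈ ∅; common: ∅.
  x = 3: f ≡ 0 at y ∈ {3}; g ≡ 0 at y ∈ ∅; common: ∅.
  x = 4: f ≡ 0 at y ∈ {4}; g ≡ 0 at y ∈ ∅; common: ∅.
  x = 5: f ≡ 0 at y ∈ {5}; g ≡ 0 at y ∈ ∅; common: ∅.
  x = 6: f ≡ 0 at y ∈ {6}; g ≡ 0 at y ∈ ∅; common: ∅.
  x = 7: f ≡ 0 at y ∈ {7}; g ≡ 0 at y ∈ {4, 5}; common: ∅.
  x = 8: f ≡ 0 at y ∈ {8}; g ≡ 0 at y ∈ {2}; common: ∅.
  x = 9: f ≡ 0 at y ∈ {9}; g ≡ 0 at y ∈ {3, 7}; common: ∅.
  x = 10: f ≡ 0 at y ∈ {10}; g ≡ 0 at y ∈ {6, 10}; common: {10}.
Collecting: common zeros = {(0, 0), (10, 10)}, so the count is 2.
Comparison with the Bézout bound: 2 ≤ 2 = deg(f)·deg(g), as expected for curves with no common component (the bound is attained).


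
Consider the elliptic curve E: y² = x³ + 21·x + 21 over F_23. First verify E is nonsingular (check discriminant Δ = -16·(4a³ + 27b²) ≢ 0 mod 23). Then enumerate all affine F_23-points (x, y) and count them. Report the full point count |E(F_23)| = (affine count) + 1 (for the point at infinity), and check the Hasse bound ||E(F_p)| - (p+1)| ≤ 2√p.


Affine points = {(2, 5), (2, 18), (4, 10), (4, 13), (6, 8), (6, 15), (10, 9), (10, 14), (12, 0), (14, 0), (15, 10), (15, 13), (17, 1), (17, 22), (20, 0)}; affine count = 15; |E(F_23)| = 16.

Discriminant check: Δ ∝ 4a³ + 27b² = 4·21³ + 27·21² = 4·9261 + 27·441 ≡ 7 (mod 23). Nonzero ⇒ E is nonsingular.
For each x ∈ F_23, compute rhs = x³ + 21·x + 21 mod 23, then count y ∈ F_23 with y² ≡ rhs.
  x = 0: rhs = 21, matching y values: none (0 points).
  x = 1: rhs = 20, matching y values: none (0 points).
  x = 2: rhs = 2, matching y values: 5, 18 (2 points).
  x = 3: rhs = 19, matching y values: none (0 points).
  x = 4: rhs = 8, matching y values: 10, 13 (2 points).
  x = 5: rhs = 21, matching y values: none (0 points).
  x = 6: rhs = 18, matching y values: 8, 15 (2 points).
  x = 7: rhs = 5, matching y values: none (0 points).
  x = 8: rhs = 11, matching y values: none (0 points).
  x = 9: rhs = 19, matching y values: none (0 points).
  x = 10: rhs = 12, matching y values: 9, 14 (2 points).
  x = 11: rhs = 19, matching y values: none (0 points).
  x = 12: rhs = 0, matching y values: 0 (1 points).
  x = 13: rhs = 7, matching y values: none (0 points).
  x = 14: rhs = 0, matching y values: 0 (1 points).
  x = 15: rhs = 8, matching y values: 10, 13 (2 points).
  x = 16: rhs = 14, matching y values: none (0 points).
  x = 17: rhs = 1, matching y values: 1, 22 (2 points).
  x = 18: rhs = 21, matching y values: none (0 points).
  x = 19: rhs = 11, matching y values: none (0 points).
  x = 20: rhs = 0, matching y values: 0 (1 points).
  x = 21: rhs = 17, matching y values: none (0 points).
  x = 22: rhs = 22, matching y values: none (0 points).
Total affine count: 15.
Full point count |E(F_23)| = 15 + 1 = 16.
Hasse bound: |16 − (23+1)| = |-8| = 8 ≤ 2√23 ≈ 9.5917 ✓.


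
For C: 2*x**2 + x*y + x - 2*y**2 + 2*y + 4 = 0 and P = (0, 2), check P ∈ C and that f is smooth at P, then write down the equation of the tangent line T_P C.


Tangent line at P: 3*x - 6*y + 12 = 0.

Step 1: f(0, 2) = 0, so P lies on C.
Step 2: partial derivatives
  f_x(x, y) = 4*x + y + 1, f_y(x, y) = x - 4*y + 2.
  f_x(P) = 3, f_y(P) = -6 (gradient nonzero, so P is smooth).
Step 3: tangent line at P: 3·(x − 0) + -6·(y − 2) = 0.
Expanding: 3*x - 6*y + 12 = 0.


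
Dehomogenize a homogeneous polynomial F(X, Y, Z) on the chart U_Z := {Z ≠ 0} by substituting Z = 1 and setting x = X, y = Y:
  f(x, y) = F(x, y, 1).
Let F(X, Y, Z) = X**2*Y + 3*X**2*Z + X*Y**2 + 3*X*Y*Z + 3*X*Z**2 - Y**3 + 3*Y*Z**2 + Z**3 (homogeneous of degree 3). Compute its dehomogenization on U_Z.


f(x, y) = x**2*y + 3*x**2 + x*y**2 + 3*x*y + 3*x - y**3 + 3*y + 1

On U_Z we set Z = 1. Each monomial c·X^i·Y^j·Z^k in F becomes c·x^i·y^j·1^k = c·x^i·y^j.
Substituting Z = 1: F(X, Y, 1) = x**2*y + 3*x**2 + x*y**2 + 3*x*y + 3*x - y**3 + 3*y + 1.
Note: deg(f) ≤ deg(F) = 3; strict inequality happens when F is divisible by Z (lost terms).


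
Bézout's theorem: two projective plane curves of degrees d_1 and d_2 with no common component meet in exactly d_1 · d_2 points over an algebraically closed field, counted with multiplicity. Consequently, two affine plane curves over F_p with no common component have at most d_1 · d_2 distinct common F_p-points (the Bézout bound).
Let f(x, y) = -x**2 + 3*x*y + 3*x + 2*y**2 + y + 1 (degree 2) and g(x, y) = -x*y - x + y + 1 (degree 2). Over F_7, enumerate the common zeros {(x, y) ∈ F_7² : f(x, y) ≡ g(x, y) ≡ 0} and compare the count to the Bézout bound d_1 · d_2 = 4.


Common zeros: {(3, 6), (4, 6)}; count = 2; Bézout bound = 4.

deg(f) = 2, deg(g) = 2, so Bézout bound = 4.
Scan x ∈ F_7. For each x, list the y ∈ F_7 with f(x, y) ≡ 0 and those with g(x, y) ≡ 0 (mod 7); the common zeros in that column are the intersection.
  x = 0: f ≡ 0 at y ∈ {5}; g ≡ 0 at y ∈ {6}; common: ∅.
  x = 1: f ≡ 0 at y ∈ ∅; g ≡ 0 at y ∈ {0, 1, 2, 3, 4, 5, 6}; common: ∅.
  x = 2: f ≡ 0 at y ∈ {3, 4}; g ≡ 0 at y ∈ {6}; common: ∅.
  x = 3: f ≡ 0 at y ∈ {3, 6}; g ≡ 0 at y ∈ {6}; common: {6}.
  x = 4: f ≡ 0 at y ∈ {5, 6}; g ≡ 0 at y ∈ {6}; common: {6}.
  x = 5: f ≡ 0 at y ∈ ∅; g ≡ 0 at y ∈ {6}; common: ∅.
  x = 6: f ≡ 0 at y ∈ {4}; g ≡ 0 at y ∈ {6}; common: ∅.
Collecting: common zeros = {(3, 6), (4, 6)}, so the count is 2.
Comparison with the Bézout bound: 2 ≤ 4 = deg(f)·deg(g), as expected for curves with no common component (the affine F_7-count falls short of the bound because intersections may lie at infinity, over extension fields, or carry multiplicity).


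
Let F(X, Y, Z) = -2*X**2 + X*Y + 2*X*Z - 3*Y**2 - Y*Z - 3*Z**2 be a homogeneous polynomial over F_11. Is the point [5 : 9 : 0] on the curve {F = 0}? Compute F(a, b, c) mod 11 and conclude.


F(5,9,0) ≡ 5 (mod 11); P is NOT on the curve.

Evaluate F(5, 9, 0) term-by-term (mod 11).
  -2*X**2 ↦ -2·25·1·1 = -50
  X*Y ↦ 1·5·9·1 = 45
  2*X*Z ↦ 2·5·1·0 = 0
  -3*Y**2 ↦ -3·1·81·1 = -243
  -Y*Z ↦ -1·1·9·0 = 0
  -3*Z**2 ↦ -3·1·1·0 = 0
Sum: F(5, 9, 0) = (-50) + (45) + (0) + (-243) + (0) + (0) = -248.
Reducing mod 11: -248 ≡ 5 (mod 11).
Since F(a, b, c) ≡ 5 ≠ 0 (mod 11), P does NOT lie on the curve.


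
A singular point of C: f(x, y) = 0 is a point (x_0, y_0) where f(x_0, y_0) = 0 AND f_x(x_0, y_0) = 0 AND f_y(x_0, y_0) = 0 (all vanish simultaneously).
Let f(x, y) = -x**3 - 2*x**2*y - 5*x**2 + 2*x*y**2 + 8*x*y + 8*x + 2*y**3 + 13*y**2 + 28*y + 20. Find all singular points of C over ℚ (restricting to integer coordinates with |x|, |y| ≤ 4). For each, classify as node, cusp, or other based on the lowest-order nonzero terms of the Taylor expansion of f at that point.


Singular points: {(0, -2)}; classification: node.

Compute partial derivatives:
  f_x = -3*x**2 - 4*x*y - 10*x + 2*y**2 + 8*y + 8.
  f_y = -2*x**2 + 4*x*y + 8*x + 6*y**2 + 26*y + 28.
Scan x_0 ∈ {−4, ..., 4}. For each x_0, f_y(x_0, y) is a polynomial in y; find its integer roots y ∈ {−4, ..., 4}, then test f_x and f at those candidates.
  x = -4: f_y(-4, y) = 6*y**2 + 10*y - 36; no integer root y with |y| ≤ 4.
  x = -3: f_y(-3, y) = 6*y**2 + 14*y - 14; no integer root y with |y| ≤ 4.
  x = -2: f_y(-2, y) = 6*y**2 + 18*y + 4; no integer root y with |y| ≤ 4.
  x = -1: f_y(-1, y) = 6*y**2 + 22*y + 18; no integer root y with |y| ≤ 4.
  x = 0: f_y(0, y) = 6*y**2 + 26*y + 28; vanishes at y ∈ {-2}. (0, -2): f_x = 0, f = 0 — SINGULAR.
  x = 1: f_y(1, y) = 6*y**2 + 30*y + 34; no integer root y with |y| ≤ 4.
  x = 2: f_y(2, y) = 6*y**2 + 34*y + 36; no integer root y with |y| ≤ 4.
  x = 3: f_y(3, y) = 6*y**2 + 38*y + 34; no integer root y with |y| ≤ 4.
  x = 4: f_y(4, y) = 6*y**2 + 42*y + 28; no integer root y with |y| ≤ 4.
Only singular point on the grid: (0, -2).
Classify: substitute x = 0 + u, y = -2 + v and expand: f = -u**3 - 2*u**2*v - u**2 + 2*u*v**2 + 2*v**3 + v**2.
No constant or linear terms (consistent with a singular point). Quadratic part: -u**2 + v**2. Cubic part: -u**3 - 2*u**2*v + 2*u*v**2 + 2*v**3.
The quadratic part v**2 - u**2 = (v − u)(v + u) splits into two distinct linear factors, so there are two distinct tangent lines y − -2 = ±(x − 0) — this is a node (ordinary double point).
Classification: node.


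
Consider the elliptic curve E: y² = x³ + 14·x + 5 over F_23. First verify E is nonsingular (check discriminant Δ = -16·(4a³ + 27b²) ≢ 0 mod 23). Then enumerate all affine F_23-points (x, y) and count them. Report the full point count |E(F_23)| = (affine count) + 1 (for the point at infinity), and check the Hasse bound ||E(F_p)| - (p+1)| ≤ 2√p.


Affine points = {(2, 8), (2, 15), (5, 4), (5, 19), (6, 11), (6, 12), (7, 3), (7, 20), (8, 10), (8, 13), (9, 3), (9, 20), (10, 8), (10, 15), (11, 8), (11, 15), (14, 1), (14, 22), (15, 5), (15, 18), (16, 1), (16, 22), (17, 2), (17, 21), (19, 0), (22, 6), (22, 17)}; affine count = 27; |E(F_23)| = 28.

Discriminant check: Δ ∝ 4a³ + 27b² = 4·14³ + 27·5² = 4·2744 + 27·25 ≡ 13 (mod 23). Nonzero ⇒ E is nonsingular.
For each x ∈ F_23, compute rhs = x³ + 14·x + 5 mod 23, then count y ∈ F_23 with y² ≡ rhs.
  x = 0: rhs = 5, matching y values: none (0 points).
  x = 1: rhs = 20, matching y values: none (0 points).
  x = 2: rhs = 18, matching y values: 8, 15 (2 points).
  x = 3: rhs = 5, matching y values: none (0 points).
  x = 4: rhs = 10, matching y values: none (0 points).
  x = 5: rhs = 16, matching y values: 4, 19 (2 points).
  x = 6: rhs = 6, matching y values: 11, 12 (2 points).
  x = 7: rhs = 9, matching y values: 3, 20 (2 points).
  x = 8: rhs = 8, matching y values: 10, 13 (2 points).
  x = 9: rhs = 9, matching y values: 3, 20 (2 points).
  x = 10: rhs = 18, matching y values: 8, 15 (2 points).
  x = 11: rhs = 18, matching y values: 8, 15 (2 points).
  x = 12: rhs = 15, matching y values: none (0 points).
  x = 13: rhs = 15, matching y values: none (0 points).
  x = 14: rhs = 1, matching y values: 1, 22 (2 points).
  x = 15: rhs = 2, matching y values: 5, 18 (2 points).
  x = 16: rhs = 1, matching y values: 1, 22 (2 points).
  x = 17: rhs = 4, matching y values: 2, 21 (2 points).
  x = 18: rhs = 17, matching y values: none (0 points).
  x = 19: rhs = 0, matching y values: 0 (1 points).
  x = 20: rhs = 5, matching y values: none (0 points).
  x = 21: rhs = 15, matching y values: none (0 points).
  x = 22: rhs = 13, matching y values: 6, 17 (2 points).
Total affine count: 27.
Full point count |E(F_23)| = 27 + 1 = 28.
Hasse bound: |28 − (23+1)| = |4| = 4 ≤ 2√23 ≈ 9.5917 ✓.


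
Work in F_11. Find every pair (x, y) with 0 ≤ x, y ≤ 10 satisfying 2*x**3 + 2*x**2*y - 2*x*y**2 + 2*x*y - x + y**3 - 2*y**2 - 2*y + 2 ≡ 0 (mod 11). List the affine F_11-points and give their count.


Affine F_11-points: {(1, 3), (1, 4), (1, 8), (3, 4), (3, 5), (3, 10), (4, 10), (5, 10), (8, 3), (10, 1), (10, 3), (10, 7)}; count = 12.

For each of the 121 pairs (x, y) ∈ F_11², evaluate f(x, y) mod 11. Record the zeros.
  x = 0: [0↦2, 1↦10, 2↦9, 3↦5, 4↦4, 5↦1, 6↦2, 7↦2, 8↦7, 9↦1, 10↦1]  zeros at y ∈ ∅
  x = 1: [0↦3, 1↦2, 2↦10, 3↦0, 4↦0, 5↦5, 6↦10, 7↦10, 8↦0, 9↦8, 10↦7]  zeros at y ∈ {3, 4, 8}
  x = 2: [0↦5, 1↦10, 2↦9, 3↦8, 4↦2, 5↦8, 6↦10, 7↦3, 8↦4, 9↦8, 10↦10]  zeros at y ∈ ∅
  x = 3: [0↦9, 1↦2, 2↦7, 3↦8, 4↦0, 5↦0, 6↦3, 7↦4, 8↦9, 9↦2, 10↦0]  zeros at y ∈ {4, 5, 10}
  x = 4: [0↦5, 1↦1, 2↦5, 3↦1, 4↦6, 5↦4, 6↦1, 7↦3, 8↦5, 9↦2, 10↦0]  zeros at y ∈ {10}
  x = 5: [0↦5, 1↦8, 2↦4, 3↦10, 4↦10, 5↦10, 6↦5, 7↦1, 8↦4, 9↦9, 10↦0]  zeros at y ∈ {10}
  x = 6: [0↦10, 1↦2, 2↦5, 3↦3, 4↦2, 5↦8, 6↦5, 7↦10, 8↦7, 9↦2, 10↦1]  zeros at y ∈ ∅
  x = 7: [0↦10, 1↦6, 2↦9, 3↦3, 4↦5, 5↦10, 6↦2, 7↦9, 8↦4, 9↦4, 10↦4]  zeros at y ∈ ∅
  x = 8: [0↦6, 1↦10, 2↦6, 3↦0, 4↦9, 5↦6, 6↦8, 7↦10, 8↦7, 9↦5, 10↦10]  zeros at y ∈ {3}
  x = 9: [0↦10, 1↦4, 2↦8, 3↦6, 4↦4, 5↦8, 6↦2, 7↦3, 8↦6, 9↦6, 10↦9]  zeros at y ∈ ∅
  x = 10: [0↦1, 1↦0, 2↦5, 3↦0, 4↦2, 5↦6, 6↦7, 7↦0, 8↦2, 9↦8, 10↦2]  zeros at y ∈ {1, 3, 7}
Collecting zeros: affine points = {(1, 3), (1, 4), (1, 8), (3, 4), (3, 5), (3, 10), (4, 10), (5, 10), (8, 3), (10, 1), (10, 3), (10, 7)}.
Total count |C(F_11)_aff| = 12.


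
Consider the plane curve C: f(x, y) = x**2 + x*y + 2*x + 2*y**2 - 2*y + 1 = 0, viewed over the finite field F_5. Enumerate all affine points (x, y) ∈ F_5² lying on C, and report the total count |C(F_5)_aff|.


Affine F_5-points: {(0, 2), (0, 4), (1, 1), (1, 2), (4, 0), (4, 4)}; count = 6.

For each of the 25 pairs (x, y) ∈ F_5², evaluate f(x, y) mod 5. Record the zeros.
  x = 0: [0↦1, 1↦1, 2↦0, 3↦3, 4↦0]  zeros at y ∈ {2, 4}
  x = 1: [0↦4, 1↦0, 2↦0, 3↦4, 4↦2]  zeros at y ∈ {1, 2}
  x = 2: [0↦4, 1↦1, 2↦2, 3↦2, 4↦1]  zeros at y ∈ ∅
  x = 3: [0↦1, 1↦4, 2↦1, 3↦2, 4↦2]  zeros at y ∈ ∅
  x = 4: [0↦0, 1↦4, 2↦2, 3↦4, 4↦0]  zeros at y ∈ {0, 4}
Collecting zeros: affine points = {(0, 2), (0, 4), (1, 1), (1, 2), (4, 0), (4, 4)}.
Total count |C(F_5)_aff| = 6.


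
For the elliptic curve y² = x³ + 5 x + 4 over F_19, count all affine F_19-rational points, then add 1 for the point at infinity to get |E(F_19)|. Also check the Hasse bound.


Affine points = {(0, 2), (0, 17), (8, 9), (8, 10), (10, 3), (10, 16), (12, 5), (12, 14), (13, 9), (13, 10), (14, 5), (14, 14), (16, 0), (17, 9), (17, 10), (18, 6), (18, 13)}; affine count = 17; |E(F_19)| = 18.

Discriminant check: Δ ∝ 4a³ + 27b² = 4·5³ + 27·4² = 4·125 + 27·16 ≡ 1 (mod 19). Nonzero ⇒ E is nonsingular.
For each x ∈ F_19, compute rhs = x³ + 5·x + 4 mod 19, then count y ∈ F_19 with y² ≡ rhs.
  x = 0: rhs = 4, matching y values: 2, 17 (2 points).
  x = 1: rhs = 10, matching y values: none (0 points).
  x = 2: rhs = 3, matching y values: none (0 points).
  x = 3: rhs = 8, matching y values: none (0 points).
  x = 4: rhs = 12, matching y values: none (0 points).
  x = 5: rhs = 2, matching y values: none (0 points).
  x = 6: rhs = 3, matching y values: none (0 points).
  x = 7: rhs = 2, matching y values: none (0 points).
  x = 8: rhs = 5, matching y values: 9, 10 (2 points).
  x = 9: rhs = 18, matching y values: none (0 points).
  x = 10: rhs = 9, matching y values: 3, 16 (2 points).
  x = 11: rhs = 3, matching y values: none (0 points).
  x = 12: rhs = 6, matching y values: 5, 14 (2 points).
  x = 13: rhs = 5, matching y values: 9, 10 (2 points).
  x = 14: rhs = 6, matching y values: 5, 14 (2 points).
  x = 15: rhs = 15, matching y values: none (0 points).
  x = 16: rhs = 0, matching y values: 0 (1 points).
  x = 17: rhs = 5, matching y values: 9, 10 (2 points).
  x = 18: rhs = 17, matching y values: 6, 13 (2 points).
Total affine count: 17.
Full point count |E(F_19)| = 17 + 1 = 18.
Hasse bound: |18 − (19+1)| = |-2| = 2 ≤ 2√19 ≈ 8.7178 ✓.


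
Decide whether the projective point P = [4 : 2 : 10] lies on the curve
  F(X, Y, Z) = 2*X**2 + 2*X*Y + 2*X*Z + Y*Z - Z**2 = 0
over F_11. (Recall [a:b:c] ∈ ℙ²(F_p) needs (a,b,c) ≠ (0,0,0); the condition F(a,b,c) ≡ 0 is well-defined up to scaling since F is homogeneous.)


F(4,2,10) ≡ 4 (mod 11); P is NOT on the curve.

Evaluate F(4, 2, 10) term-by-term (mod 11).
  2*X**2 ↦ 2·16·1·1 = 32
  2*X*Y ↦ 2·4·2·1 = 16
  2*X*Z ↦ 2·4·1·10 = 80
  Y*Z ↦ 1·1·2·10 = 20
  -Z**2 ↦ -1·1·1·100 = -100
Sum: F(4, 2, 10) = (32) + (16) + (80) + (20) + (-100) = 48.
Reducing mod 11: 48 ≡ 4 (mod 11).
Since F(a, b, c) ≡ 4 ≠ 0 (mod 11), P does NOT lie on the curve.


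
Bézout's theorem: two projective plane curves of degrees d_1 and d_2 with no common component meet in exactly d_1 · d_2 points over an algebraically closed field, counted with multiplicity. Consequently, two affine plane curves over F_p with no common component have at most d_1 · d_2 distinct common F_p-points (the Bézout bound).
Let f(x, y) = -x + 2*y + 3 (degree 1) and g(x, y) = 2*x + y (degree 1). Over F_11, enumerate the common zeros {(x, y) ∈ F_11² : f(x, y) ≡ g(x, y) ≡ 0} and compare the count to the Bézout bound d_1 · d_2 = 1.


Common zeros: {(5, 1)}; count = 1; Bézout bound = 1.

deg(f) = 1, deg(g) = 1, so Bézout bound = 1.
Scan x ∈ F_11. For each x, list the y ∈ F_11 with f(x, y) ≡ 0 and those with g(x, y) ≡ 0 (mod 11); the common zeros in that column are the intersection.
  x = 0: f ≡ 0 at y ∈ {4}; g ≡ 0 at y ∈ {0}; common: ∅.
  x = 1: f ≡ 0 at y ∈ {10}; g ≡ 0 at y ∈ {9}; common: ∅.
  x = 2: f ≡ 0 at y ∈ {5}; g ≡ 0 at y ∈ {7}; common: ∅.
  x = 3: f ≡ 0 at y ∈ {0}; g ≡ 0 at y ∈ {5}; common: ∅.
  x = 4: f ≡ 0 at y ∈ {6}; g ≡ 0 at y ∈ {3}; common: ∅.
  x = 5: f ≡ 0 at y ∈ {1}; g ≡ 0 at y ∈ {1}; common: {1}.
  x = 6: f ≡ 0 at y ∈ {7}; g ≡ 0 at y ∈ {10}; common: ∅.
  x = 7: f ≡ 0 at y ∈ {2}; g ≡ 0 at y ∈ {8}; common: ∅.
  x = 8: f ≡ 0 at y ∈ {8}; g ≡ 0 at y ∈ {6}; common: ∅.
  x = 9: f ≡ 0 at y ∈ {3}; g ≡ 0 at y ∈ {4}; common: ∅.
  x = 10: f ≡ 0 at y ∈ {9}; g ≡ 0 at y ∈ {2}; common: ∅.
Collecting: common zeros = {(5, 1)}, so the count is 1.
Comparison with the Bézout bound: 1 ≤ 1 = deg(f)·deg(g), as expected for curves with no common component (the bound is attained).


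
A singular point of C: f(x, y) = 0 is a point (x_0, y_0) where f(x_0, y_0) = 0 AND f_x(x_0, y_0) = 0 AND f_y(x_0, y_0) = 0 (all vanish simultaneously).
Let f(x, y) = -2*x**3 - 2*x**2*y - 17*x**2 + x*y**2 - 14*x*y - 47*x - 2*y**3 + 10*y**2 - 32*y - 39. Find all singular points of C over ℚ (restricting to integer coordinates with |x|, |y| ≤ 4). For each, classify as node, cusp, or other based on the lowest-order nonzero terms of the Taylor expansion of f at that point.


Singular points: {(-3, 1)}; classification: node.

Compute partial derivatives:
  f_x = -6*x**2 - 4*x*y - 34*x + y**2 - 14*y - 47.
  f_y = -2*x**2 + 2*x*y - 14*x - 6*y**2 + 20*y - 32.
Scan x_0 ∈ {−4, ..., 4}. For each x_0, f_y(x_0, y) is a polynomial in y; find its integer roots y ∈ {−4, ..., 4}, then test f_x and f at those candidates.
  x = -4: f_y(-4, y) = -6*y**2 + 12*y - 8; no integer root y with |y| ≤ 4.
  x = -3: f_y(-3, y) = -6*y**2 + 14*y - 8; vanishes at y ∈ {1}. (-3, 1): f_x = 0, f = 0 — SINGULAR.
  x = -2: f_y(-2, y) = -6*y**2 + 16*y - 12; no integer root y with |y| ≤ 4.
  x = -1: f_y(-1, y) = -6*y**2 + 18*y - 20; no integer root y with |y| ≤ 4.
  x = 0: f_y(0, y) = -6*y**2 + 20*y - 32; no integer root y with |y| ≤ 4.
  x = 1: f_y(1, y) = -6*y**2 + 22*y - 48; no integer root y with |y| ≤ 4.
  x = 2: f_y(2, y) = -6*y**2 + 24*y - 68; no integer root y with |y| ≤ 4.
  x = 3: f_y(3, y) = -6*y**2 + 26*y - 92; no integer root y with |y| ≤ 4.
  x = 4: f_y(4, y) = -6*y**2 + 28*y - 120; no integer root y with |y| ≤ 4.
Only singular point on the grid: (-3, 1).
Classify: substitute x = -3 + u, y = 1 + v and expand: f = -2*u**3 - 2*u**2*v - u**2 + u*v**2 - 2*v**3 + v**2.
No constant or linear terms (consistent with a singular point). Quadratic part: -u**2 + v**2. Cubic part: -2*u**3 - 2*u**2*v + u*v**2 - 2*v**3.
The quadratic part v**2 - u**2 = (v − u)(v + u) splits into two distinct linear factors, so there are two distinct tangent lines y − 1 = ±(x − -3) — this is a node (ordinary double point).
Classification: node.


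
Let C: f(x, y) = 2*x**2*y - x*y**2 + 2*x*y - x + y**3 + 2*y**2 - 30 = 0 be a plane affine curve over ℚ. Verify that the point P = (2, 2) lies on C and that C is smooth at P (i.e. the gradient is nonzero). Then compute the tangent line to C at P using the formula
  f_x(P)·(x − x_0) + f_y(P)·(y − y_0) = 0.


Tangent line at P: 15*x + 24*y - 78 = 0.

Step 1: f(2, 2) = 0, so P lies on C.
Step 2: partial derivatives
  f_x(x, y) = 4*x*y - y**2 + 2*y - 1, f_y(x, y) = 2*x**2 - 2*x*y + 2*x + 3*y**2 + 4*y.
  f_x(P) = 15, f_y(P) = 24 (gradient nonzero, so P is smooth).
Step 3: tangent line at P: 15·(x − 2) + 24·(y − 2) = 0.
Expanding: 15*x + 24*y - 78 = 0.
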